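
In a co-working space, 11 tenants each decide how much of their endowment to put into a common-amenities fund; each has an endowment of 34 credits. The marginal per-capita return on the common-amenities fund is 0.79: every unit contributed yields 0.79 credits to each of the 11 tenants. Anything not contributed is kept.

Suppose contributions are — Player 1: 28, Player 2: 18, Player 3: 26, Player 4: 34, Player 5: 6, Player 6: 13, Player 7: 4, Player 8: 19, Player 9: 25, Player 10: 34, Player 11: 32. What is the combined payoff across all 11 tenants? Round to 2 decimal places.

2211.91 credits

Total contributed: 28 + 18 + 26 + 34 + 6 + 13 + 4 + 19 + 25 + 34 + 32 = 239; total kept: 11 × 34 − 239 = 135.
The common-amenities fund pays out 0.79 × 11 × 239 = 2076.91 in aggregate.
Group total = 135 + 2076.91 = 2211.91.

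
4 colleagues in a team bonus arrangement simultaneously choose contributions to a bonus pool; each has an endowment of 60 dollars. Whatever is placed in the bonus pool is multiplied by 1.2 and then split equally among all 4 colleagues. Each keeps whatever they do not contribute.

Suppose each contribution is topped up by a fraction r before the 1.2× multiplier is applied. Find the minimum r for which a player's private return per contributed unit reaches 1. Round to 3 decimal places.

With matching at rate r, one contributed unit becomes (1 + r) in the bonus pool and returns 1.2 × (1 + r) / 4 to the contributor.
Setting this equal to 1: 1 + r = 4/1.2 = 3.3333.
So the minimum matching rate is r = 3.3333 − 1 = 2.333.

2.333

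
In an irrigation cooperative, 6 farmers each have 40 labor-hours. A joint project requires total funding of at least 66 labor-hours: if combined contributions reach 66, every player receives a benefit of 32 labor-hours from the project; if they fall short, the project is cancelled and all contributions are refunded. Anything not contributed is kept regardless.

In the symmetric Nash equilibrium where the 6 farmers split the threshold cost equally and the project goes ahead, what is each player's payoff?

61 labor-hours

Equal share of the threshold: 66/6 = 11.
At this profile no one gains by cutting their contribution: any cut drops the total below 66, the project is cancelled, contributions are refunded, and the deviator ends with 40, which is less than 40 − 11 + 32 = 61. Contributing more than 11 just wastes the excess. So contributing exactly 11 is a best response.
Each player's payoff: 40 − 11 + 32 = 61.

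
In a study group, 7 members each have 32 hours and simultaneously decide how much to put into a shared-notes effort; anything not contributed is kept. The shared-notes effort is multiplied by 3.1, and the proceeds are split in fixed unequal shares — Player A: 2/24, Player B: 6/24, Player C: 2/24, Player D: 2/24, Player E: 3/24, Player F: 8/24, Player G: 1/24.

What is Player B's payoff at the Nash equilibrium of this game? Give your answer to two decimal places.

For player j, contributing a unit is worthwhile iff 3.1 × (j's share) ≥ 1, i.e. iff j's share is at least 0.3226.
The only share above 0.3226 is Player F's 8/24, contributing 32; the remaining 6 contribute 0. Total contributed: 32.
Player B keeps 32 and receives 3.1 × 32 × 6/24 = 24.80 from the shared-notes effort, for a payoff of 56.80.

56.80 hours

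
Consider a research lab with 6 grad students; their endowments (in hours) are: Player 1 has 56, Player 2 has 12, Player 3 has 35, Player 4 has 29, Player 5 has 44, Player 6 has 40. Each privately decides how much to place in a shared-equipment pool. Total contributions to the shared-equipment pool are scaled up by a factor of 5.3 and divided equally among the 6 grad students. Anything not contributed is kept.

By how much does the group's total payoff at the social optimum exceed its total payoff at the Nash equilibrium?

928.80 hours

The private return per contributed unit is 5.3/6 = 0.8833 < 1 for every player regardless of endowment, so the Nash equilibrium is zero contribution and the group total is Σ E_j = 56 + 12 + 35 + 29 + 44 + 40 = 216.
Each contributed unit returns 5.300 to the group, so the social optimum is full contribution by everyone: group total = 5.300 × 216 = 1144.80.
Efficiency loss = (5.300 − 1) × 216 = 928.80.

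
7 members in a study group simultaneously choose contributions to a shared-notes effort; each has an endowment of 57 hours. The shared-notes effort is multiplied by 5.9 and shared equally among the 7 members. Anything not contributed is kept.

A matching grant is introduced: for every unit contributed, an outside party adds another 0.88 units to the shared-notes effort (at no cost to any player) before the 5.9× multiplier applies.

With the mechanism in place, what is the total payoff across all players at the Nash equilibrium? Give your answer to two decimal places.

4425.71 hours

With the mechanism, a contributed unit returns 5.9 × 1.88 / 7 = 1.5846 per unit of net cost to the contributor — now above 1 — so contributing fully is weakly dominant for every player.
At the Nash equilibrium everyone contributes 57. Group total payoff = 5.9 × 1.88 × 399 = 4425.71.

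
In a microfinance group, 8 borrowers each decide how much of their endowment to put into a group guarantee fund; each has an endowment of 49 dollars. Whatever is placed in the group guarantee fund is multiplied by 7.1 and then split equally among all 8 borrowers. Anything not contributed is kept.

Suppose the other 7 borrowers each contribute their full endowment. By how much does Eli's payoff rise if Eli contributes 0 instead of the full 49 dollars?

5.51 dollars

Switching from a contribution of 49 to 0 lets Eli keep an extra 49 dollars, but lowers the group guarantee fund by 49, which costs Eli their own share of that drop: 7.1/8 × 49 = 43.49.
Net gain = 49 − 43.49 = 5.51. The private return per contributed unit (0.8875) is below 1, so free-riding is indeed the best response regardless of what the others do.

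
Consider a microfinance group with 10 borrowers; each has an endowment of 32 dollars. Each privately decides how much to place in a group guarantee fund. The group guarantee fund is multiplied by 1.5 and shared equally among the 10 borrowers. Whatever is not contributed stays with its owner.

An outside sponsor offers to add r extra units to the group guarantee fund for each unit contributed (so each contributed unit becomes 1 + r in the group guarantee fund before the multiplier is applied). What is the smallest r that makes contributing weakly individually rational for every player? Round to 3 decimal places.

5.667

With matching at rate r, one contributed unit becomes (1 + r) in the group guarantee fund and returns 1.5 × (1 + r) / 10 to the contributor.
Setting this equal to 1: 1 + r = 10/1.5 = 6.6667.
So the minimum matching rate is r = 6.6667 − 1 = 5.667.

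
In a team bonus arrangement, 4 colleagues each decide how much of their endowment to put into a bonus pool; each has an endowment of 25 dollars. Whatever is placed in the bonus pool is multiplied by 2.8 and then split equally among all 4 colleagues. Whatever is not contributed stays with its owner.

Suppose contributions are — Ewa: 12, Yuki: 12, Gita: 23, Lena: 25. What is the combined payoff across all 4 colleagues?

229.60 dollars

Total contributed: 12 + 12 + 23 + 25 = 72; total kept: 4 × 25 − 72 = 28.
The bonus pool pays out 2.8 × 72 = 201.60 in aggregate.
Group total = 28 + 201.60 = 229.60.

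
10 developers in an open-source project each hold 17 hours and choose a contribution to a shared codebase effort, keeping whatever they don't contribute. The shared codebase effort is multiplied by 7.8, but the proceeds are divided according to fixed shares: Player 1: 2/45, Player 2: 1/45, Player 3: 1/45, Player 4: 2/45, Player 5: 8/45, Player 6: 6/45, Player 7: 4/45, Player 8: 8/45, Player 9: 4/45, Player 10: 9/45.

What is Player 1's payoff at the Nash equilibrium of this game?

40.57 hours

Player j's private return per contributed unit is 7.8 × (j's share). Contributing is weakly dominant for j when that share is at least 1/7.8 = 0.1282, and contributing 0 is dominant otherwise.
Player 5, Player 6, Player 8 and Player 10 are above the threshold, contributing 17 each; the remaining 6 contribute 0. Total contributed: 68.
Player 1 keeps 17 and receives 7.8 × 68 × 2/45 = 23.57 from the shared codebase effort, for a payoff of 40.57.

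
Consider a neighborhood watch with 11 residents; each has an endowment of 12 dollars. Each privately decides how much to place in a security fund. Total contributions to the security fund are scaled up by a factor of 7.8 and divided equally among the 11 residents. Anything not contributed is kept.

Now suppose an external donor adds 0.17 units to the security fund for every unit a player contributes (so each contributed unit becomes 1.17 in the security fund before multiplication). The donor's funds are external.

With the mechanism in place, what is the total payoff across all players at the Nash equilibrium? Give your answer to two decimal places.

With the mechanism, a contributed unit returns 7.8 × 1.17 / 11 = 0.8296 per unit of net cost — still below 1 — so contributing 0 remains dominant for every player.
At the Nash equilibrium no one contributes; group total payoff = 11 × 12 = 132.

132.00 dollars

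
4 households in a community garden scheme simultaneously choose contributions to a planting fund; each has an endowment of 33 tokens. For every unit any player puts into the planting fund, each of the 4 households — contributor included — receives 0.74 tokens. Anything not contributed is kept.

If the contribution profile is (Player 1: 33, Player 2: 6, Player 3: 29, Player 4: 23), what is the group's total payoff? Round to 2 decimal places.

Total contributed: 33 + 6 + 29 + 23 = 91; total kept: 4 × 33 − 91 = 41.
The planting fund pays out 0.74 × 4 × 91 = 269.36 in aggregate.
Group total = 41 + 269.36 = 310.36.

310.36 tokens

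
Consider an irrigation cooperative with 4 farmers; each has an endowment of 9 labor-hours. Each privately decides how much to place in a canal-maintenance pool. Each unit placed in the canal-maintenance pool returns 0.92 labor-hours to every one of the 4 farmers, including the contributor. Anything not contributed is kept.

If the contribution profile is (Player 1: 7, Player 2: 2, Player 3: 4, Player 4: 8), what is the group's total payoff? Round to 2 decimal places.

Total contributed: 7 + 2 + 4 + 8 = 21; total kept: 4 × 9 − 21 = 15.
The canal-maintenance pool pays out 0.92 × 4 × 21 = 77.28 in aggregate.
Group total = 15 + 77.28 = 92.28.

92.28 labor-hours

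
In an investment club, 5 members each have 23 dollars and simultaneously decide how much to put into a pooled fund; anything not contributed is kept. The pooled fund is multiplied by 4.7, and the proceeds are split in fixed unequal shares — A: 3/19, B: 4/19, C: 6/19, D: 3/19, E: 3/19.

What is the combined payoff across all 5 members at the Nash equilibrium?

For player j, contributing a unit is worthwhile iff 4.7 × (j's share) ≥ 1, i.e. iff j's share is at least 0.2128.
C alone (share 6/19) is above the threshold, contributing 23; the remaining 4 contribute 0. Total contributed: 23.
The pooled fund pays out 4.7 × 23 = 108.10 in total (split across the unequal shares, but the aggregate is all that matters for the group sum).
The 4 free-riders keep 23 each, adding 92. Group total = 92 + 108.10 = 200.10.

200.10 dollars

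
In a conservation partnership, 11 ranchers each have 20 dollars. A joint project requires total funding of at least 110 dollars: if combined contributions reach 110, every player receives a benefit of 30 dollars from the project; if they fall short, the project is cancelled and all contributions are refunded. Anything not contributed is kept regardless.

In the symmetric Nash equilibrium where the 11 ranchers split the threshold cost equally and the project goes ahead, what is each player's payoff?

Equal share of the threshold: 110/11 = 10.
At this profile no one gains by cutting their contribution: any cut drops the total below 110, the project is cancelled, contributions are refunded, and the deviator ends with 20, which is less than 20 − 10 + 30 = 40. Contributing more than 10 just wastes the excess. So contributing exactly 10 is a best response.
Each player's payoff: 20 − 10 + 30 = 40.

40 dollars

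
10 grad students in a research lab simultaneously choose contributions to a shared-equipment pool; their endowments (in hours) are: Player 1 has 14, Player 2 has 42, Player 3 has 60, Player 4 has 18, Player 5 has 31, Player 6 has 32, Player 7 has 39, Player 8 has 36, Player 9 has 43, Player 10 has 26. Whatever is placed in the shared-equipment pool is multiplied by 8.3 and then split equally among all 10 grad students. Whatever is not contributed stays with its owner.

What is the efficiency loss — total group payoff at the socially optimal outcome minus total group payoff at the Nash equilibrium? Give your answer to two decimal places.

2489.30 hours

The private return per contributed unit is 8.3/10 = 0.8300 < 1 for every player regardless of endowment, so the Nash equilibrium is zero contribution and the group total is Σ E_j = 14 + 42 + 60 + 18 + 31 + 32 + 39 + 36 + 43 + 26 = 341.
Each contributed unit returns 8.300 to the group, so the social optimum is full contribution by everyone: group total = 8.300 × 341 = 2830.30.
Efficiency loss = (8.300 − 1) × 341 = 2489.30.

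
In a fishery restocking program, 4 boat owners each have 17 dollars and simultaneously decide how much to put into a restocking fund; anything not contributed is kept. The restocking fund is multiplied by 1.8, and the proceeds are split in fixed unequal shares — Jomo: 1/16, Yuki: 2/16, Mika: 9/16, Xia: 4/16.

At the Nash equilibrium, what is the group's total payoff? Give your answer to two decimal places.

81.60 dollars

For player j, contributing a unit is worthwhile iff 1.8 × (j's share) ≥ 1, i.e. iff j's share is at least 0.5556.
The only share above 0.5556 is Mika's 9/16, contributing 17; the remaining 3 contribute 0. Total contributed: 17.
The restocking fund pays out 1.8 × 17 = 30.60 in total (split across the unequal shares, but the aggregate is all that matters for the group sum).
The 3 free-riders keep 17 each, adding 51. Group total = 51 + 30.60 = 81.60.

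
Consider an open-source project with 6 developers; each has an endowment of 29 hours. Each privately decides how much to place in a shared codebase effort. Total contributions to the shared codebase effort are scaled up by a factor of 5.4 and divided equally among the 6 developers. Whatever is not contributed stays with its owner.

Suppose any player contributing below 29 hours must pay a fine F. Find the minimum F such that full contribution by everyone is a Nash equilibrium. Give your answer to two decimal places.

2.90 hours

Given the others contribute fully, the best deviation is to contribute 0 (any partial contribution still incurs the fine and gives up units whose private return 0.9000 is below 1).
Deviating from 29 to 0 saves 29 hours but forfeits the deviator's share of the drop in the shared codebase effort: 5.4/6 × 29 = 26.10.
So the deviation gain is 29 − 26.10 = 2.90, and the fine must be at least 2.90 hours to wipe it out.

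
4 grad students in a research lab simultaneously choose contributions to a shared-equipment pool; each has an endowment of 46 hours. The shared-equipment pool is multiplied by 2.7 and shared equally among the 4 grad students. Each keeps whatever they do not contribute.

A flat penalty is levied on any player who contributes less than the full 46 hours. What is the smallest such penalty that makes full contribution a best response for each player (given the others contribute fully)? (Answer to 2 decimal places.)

Given the others contribute fully, the best deviation is to contribute 0 (any partial contribution still incurs the fine and gives up units whose private return 0.6750 is below 1).
Deviating from 46 to 0 saves 46 hours but forfeits the deviator's share of the drop in the shared-equipment pool: 2.7/4 × 46 = 31.05.
So the deviation gain is 46 − 31.05 = 14.95, and the fine must be at least 14.95 hours to wipe it out.

14.95 hours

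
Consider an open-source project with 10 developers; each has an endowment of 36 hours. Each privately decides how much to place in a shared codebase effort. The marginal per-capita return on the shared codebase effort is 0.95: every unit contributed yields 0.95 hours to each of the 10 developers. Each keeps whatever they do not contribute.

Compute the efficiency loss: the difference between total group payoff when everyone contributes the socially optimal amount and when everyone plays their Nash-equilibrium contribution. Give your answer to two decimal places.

3060.00 hours

The private return per contributed unit is 0.95 < 1, so contributing 0 is dominant for every player. At the Nash equilibrium everyone keeps their 36, and the group total is 10 × 36 = 360.
Each contributed unit returns 9.500 to the group as a whole (0.95 to each of 10 players), which exceeds 1, so the social optimum is full contribution: group total = 9.500 × 360 = 3420.00.
Efficiency loss = 3420.00 − 360 = 3060.00.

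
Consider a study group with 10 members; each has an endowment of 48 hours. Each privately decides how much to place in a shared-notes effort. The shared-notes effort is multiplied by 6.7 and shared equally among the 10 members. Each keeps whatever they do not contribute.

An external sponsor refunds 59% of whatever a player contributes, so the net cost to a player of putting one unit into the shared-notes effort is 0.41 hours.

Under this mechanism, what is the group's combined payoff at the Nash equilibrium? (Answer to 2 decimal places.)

3499.20 hours

With the mechanism, a contributed unit returns (6.7/10) / 0.41 = 1.6341 per unit of net cost to the contributor — now above 1 — so contributing fully is weakly dominant for every player.
So the Nash equilibrium is full contribution by all 10; the group earns 10 × (48 × 0.59 + 6.7 × 48) = 3499.20.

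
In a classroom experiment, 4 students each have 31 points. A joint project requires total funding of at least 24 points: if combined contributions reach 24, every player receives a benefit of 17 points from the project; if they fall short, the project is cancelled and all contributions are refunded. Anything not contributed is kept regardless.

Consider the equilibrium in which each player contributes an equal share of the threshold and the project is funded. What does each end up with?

Equal share of the threshold: 24/4 = 6.
At this profile no one gains by cutting their contribution: any cut drops the total below 24, the project is cancelled, contributions are refunded, and the deviator ends with 31, which is less than 31 − 6 + 17 = 42. Contributing more than 6 just wastes the excess. So contributing exactly 6 is a best response.
Each player's payoff: 31 − 6 + 17 = 42.

42 points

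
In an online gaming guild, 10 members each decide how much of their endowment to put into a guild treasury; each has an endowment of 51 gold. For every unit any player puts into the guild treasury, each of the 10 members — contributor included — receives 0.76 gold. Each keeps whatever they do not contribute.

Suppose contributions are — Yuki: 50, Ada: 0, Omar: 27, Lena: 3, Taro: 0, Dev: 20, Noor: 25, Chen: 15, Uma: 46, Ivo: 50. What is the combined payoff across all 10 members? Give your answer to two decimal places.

2067.60 gold

Total contributed: 50 + 0 + 27 + 3 + 0 + 20 + 25 + 15 + 46 + 50 = 236; total kept: 10 × 51 − 236 = 274.
The guild treasury pays out 0.76 × 10 × 236 = 1793.60 in aggregate.
Group total = 274 + 1793.60 = 2067.60.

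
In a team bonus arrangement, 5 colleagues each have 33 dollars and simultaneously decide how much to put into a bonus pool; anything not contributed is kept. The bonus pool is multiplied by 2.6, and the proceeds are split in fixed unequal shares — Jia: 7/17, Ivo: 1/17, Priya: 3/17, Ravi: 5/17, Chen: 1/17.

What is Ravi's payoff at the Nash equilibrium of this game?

58.24 dollars

A player with share s gets back 2.6·s per unit contributed, so full contribution is dominant for anyone with s > 1/2.6 = 0.3846 and zero contribution is dominant for anyone below.
Jia alone (share 7/17) is above the threshold, contributing 33; the remaining 4 contribute 0. Total contributed: 33.
Ravi keeps 33 and receives 2.6 × 33 × 5/17 = 25.24 from the bonus pool, for a payoff of 58.24.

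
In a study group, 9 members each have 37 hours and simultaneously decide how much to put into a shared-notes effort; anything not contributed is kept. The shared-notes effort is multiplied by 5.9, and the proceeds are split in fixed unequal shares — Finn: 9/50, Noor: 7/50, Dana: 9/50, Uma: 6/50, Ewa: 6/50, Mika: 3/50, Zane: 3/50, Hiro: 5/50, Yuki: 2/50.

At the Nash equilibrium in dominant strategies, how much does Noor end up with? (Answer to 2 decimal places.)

Player j's private return per contributed unit is 5.9 × (j's share). Contributing is weakly dominant for j when that share is at least 1/5.9 = 0.1695, and contributing 0 is dominant otherwise.
The shares above 0.1695 belong to Finn and Dana, contributing 37 each; the remaining 7 contribute 0. Total contributed: 74.
Noor keeps 37 and receives 5.9 × 74 × 7/50 = 61.12 from the shared-notes effort, for a payoff of 98.12.

98.12 hours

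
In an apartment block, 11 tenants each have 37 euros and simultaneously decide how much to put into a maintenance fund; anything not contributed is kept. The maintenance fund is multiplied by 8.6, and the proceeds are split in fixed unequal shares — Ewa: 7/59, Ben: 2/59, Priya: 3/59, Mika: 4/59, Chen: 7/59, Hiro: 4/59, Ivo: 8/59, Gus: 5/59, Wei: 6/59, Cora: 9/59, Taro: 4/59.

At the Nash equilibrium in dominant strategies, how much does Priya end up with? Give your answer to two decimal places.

Each unit j contributes comes back to j as 8.6 × (j's share), so j prefers to contribute only if that share exceeds 1/8.6 = 0.1163; otherwise keeping the unit dominates.
Ewa, Chen, Ivo and Cora are above the threshold, contributing 37 each; the remaining 7 contribute 0. Total contributed: 148.
Priya keeps 37 and receives 8.6 × 148 × 3/59 = 64.72 from the maintenance fund, for a payoff of 101.72.

101.72 euros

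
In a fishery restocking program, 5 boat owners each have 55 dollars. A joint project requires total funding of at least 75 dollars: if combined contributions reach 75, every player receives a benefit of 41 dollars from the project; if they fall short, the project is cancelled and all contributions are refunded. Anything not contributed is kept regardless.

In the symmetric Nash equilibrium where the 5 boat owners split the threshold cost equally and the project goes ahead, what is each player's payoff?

81 dollars

Equal share of the threshold: 75/5 = 15.
At this profile no one gains by cutting their contribution: any cut drops the total below 75, the project is cancelled, contributions are refunded, and the deviator ends with 55, which is less than 55 − 15 + 41 = 81. Contributing more than 15 just wastes the excess. So contributing exactly 15 is a best response.
Each player's payoff: 55 − 15 + 41 = 81.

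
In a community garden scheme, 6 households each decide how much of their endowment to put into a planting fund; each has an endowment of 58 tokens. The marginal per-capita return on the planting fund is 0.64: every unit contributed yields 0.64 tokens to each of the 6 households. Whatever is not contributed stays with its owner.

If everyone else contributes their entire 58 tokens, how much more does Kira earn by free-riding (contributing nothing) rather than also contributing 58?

20.88 tokens

Switching from a contribution of 58 to 0 lets Kira keep an extra 58 tokens, but lowers the planting fund by 58, which costs Kira their own share of that drop: 0.64 × 58 = 37.12.
Net gain = 58 − 37.12 = 20.88. The private return per contributed unit (0.64) is below 1, so free-riding is indeed the best response regardless of what the others do.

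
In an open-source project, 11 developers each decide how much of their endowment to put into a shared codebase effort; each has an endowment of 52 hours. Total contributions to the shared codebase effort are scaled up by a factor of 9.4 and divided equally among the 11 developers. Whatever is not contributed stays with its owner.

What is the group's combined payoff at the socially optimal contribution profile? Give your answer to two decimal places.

5376.80 hours

Each contributed unit returns 9.400 to the group as a whole (0.8545 to each of 11 players), which exceeds 1, so the social optimum is full contribution: group total = 9.400 × 572 = 5376.80.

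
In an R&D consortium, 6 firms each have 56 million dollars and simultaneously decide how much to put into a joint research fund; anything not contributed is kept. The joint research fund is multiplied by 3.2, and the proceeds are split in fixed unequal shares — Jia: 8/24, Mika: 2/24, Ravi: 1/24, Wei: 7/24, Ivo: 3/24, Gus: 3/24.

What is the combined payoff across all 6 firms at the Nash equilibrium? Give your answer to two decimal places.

A player with share s gets back 3.2·s per unit contributed, so full contribution is dominant for anyone with s > 1/3.2 = 0.3125 and zero contribution is dominant for anyone below.
The only share above 0.3125 is Jia's 8/24, contributing 56; the remaining 5 contribute 0. Total contributed: 56.
The joint research fund pays out 3.2 × 56 = 179.20 in total (split across the unequal shares, but the aggregate is all that matters for the group sum).
The 5 free-riders keep 56 each, adding 280. Group total = 280 + 179.20 = 459.20.

459.20 million dollars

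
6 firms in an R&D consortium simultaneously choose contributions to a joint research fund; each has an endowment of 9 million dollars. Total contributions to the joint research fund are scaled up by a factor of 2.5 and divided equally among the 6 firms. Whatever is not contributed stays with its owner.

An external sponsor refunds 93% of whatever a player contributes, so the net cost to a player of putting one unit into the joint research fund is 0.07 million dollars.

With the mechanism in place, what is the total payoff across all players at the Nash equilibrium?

With the mechanism, a contributed unit returns (2.5/6) / 0.07 = 5.9524 per unit of net cost to the contributor — now above 1 — so contributing fully is weakly dominant for every player.
So the Nash equilibrium is full contribution by all 6; the group earns 6 × (9 × 0.93 + 2.5 × 9) = 185.22.

185.22 million dollars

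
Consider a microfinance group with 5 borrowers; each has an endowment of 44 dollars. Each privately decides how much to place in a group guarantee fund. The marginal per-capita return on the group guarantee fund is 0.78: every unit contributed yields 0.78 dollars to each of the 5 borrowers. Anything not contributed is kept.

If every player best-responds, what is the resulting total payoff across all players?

220.00 dollars

The private return per contributed unit is 0.78 < 1, so contributing 0 is dominant for every player. At the Nash equilibrium everyone keeps their 44, and the group total is 5 × 44 = 220.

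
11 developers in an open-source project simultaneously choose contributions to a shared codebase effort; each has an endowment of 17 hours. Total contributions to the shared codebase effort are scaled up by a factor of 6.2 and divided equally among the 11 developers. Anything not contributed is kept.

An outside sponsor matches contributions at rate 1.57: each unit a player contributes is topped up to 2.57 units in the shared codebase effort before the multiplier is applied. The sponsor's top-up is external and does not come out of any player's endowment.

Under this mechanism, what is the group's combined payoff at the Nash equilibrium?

Under the mechanism each unit contributed yields 6.2 × 2.57 / 11 = 1.4485 back to its contributor per unit of net cost, which exceeds 1, making full contribution the dominant choice for everyone.
At the Nash equilibrium everyone contributes 17. Group total payoff = 6.2 × 2.57 × 187 = 2979.66.

2979.66 hours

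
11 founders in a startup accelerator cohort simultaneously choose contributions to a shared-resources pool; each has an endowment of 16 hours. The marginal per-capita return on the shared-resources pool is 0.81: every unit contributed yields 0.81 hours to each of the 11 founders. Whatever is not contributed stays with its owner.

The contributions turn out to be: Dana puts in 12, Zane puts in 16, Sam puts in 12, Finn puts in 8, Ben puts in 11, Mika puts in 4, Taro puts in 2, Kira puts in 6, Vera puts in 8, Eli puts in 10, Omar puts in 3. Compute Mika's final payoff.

86.52 hours

Total contributed: 12 + 16 + 12 + 8 + 11 + 4 + 2 + 6 + 8 + 10 + 3 = 92.
Each receives 0.81 × 92 = 74.52 from the shared-resources pool.
Mika keeps 16 − 4 = 12, so Mika's payoff is 12 + 74.52 = 86.52.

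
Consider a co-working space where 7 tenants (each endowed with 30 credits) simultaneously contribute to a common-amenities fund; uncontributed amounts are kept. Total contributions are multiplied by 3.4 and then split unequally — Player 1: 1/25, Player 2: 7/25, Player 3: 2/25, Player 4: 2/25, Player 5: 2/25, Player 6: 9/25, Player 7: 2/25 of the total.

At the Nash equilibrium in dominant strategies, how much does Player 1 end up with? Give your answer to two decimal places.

34.08 credits

A player with share s gets back 3.4·s per unit contributed, so full contribution is dominant for anyone with s > 1/3.4 = 0.2941 and zero contribution is dominant for anyone below.
Player 6 alone (share 9/25) is above the threshold, contributing 30; the remaining 6 contribute 0. Total contributed: 30.
Player 1 keeps 30 and receives 3.4 × 30 × 1/25 = 4.08 from the common-amenities fund, for a payoff of 34.08.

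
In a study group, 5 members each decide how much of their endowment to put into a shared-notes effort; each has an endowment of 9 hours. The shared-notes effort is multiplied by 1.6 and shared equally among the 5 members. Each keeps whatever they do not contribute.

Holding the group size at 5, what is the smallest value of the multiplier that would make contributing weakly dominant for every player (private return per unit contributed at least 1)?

5

A contributed unit returns (multiplier)/5 to its contributor.
This reaches 1 exactly when the multiplier is 5.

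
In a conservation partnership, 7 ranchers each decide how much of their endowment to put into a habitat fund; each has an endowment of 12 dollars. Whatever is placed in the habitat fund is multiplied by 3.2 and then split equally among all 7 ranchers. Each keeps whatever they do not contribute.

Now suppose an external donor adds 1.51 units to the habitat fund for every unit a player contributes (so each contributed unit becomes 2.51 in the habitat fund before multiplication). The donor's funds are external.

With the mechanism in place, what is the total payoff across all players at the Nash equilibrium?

674.69 dollars

Under the mechanism each unit contributed yields 3.2 × 2.51 / 7 = 1.1474 back to its contributor per unit of net cost, which exceeds 1, making full contribution the dominant choice for everyone.
So the Nash equilibrium is full contribution by all 7; the group earns 3.2 × 2.51 × 84 = 674.69.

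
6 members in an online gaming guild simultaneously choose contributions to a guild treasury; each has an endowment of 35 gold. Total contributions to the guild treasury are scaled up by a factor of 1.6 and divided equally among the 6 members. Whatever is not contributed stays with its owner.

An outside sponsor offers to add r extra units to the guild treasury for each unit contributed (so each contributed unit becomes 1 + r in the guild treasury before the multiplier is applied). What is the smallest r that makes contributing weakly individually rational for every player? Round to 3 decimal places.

2.750

With matching at rate r, one contributed unit becomes (1 + r) in the guild treasury and returns 1.6 × (1 + r) / 6 to the contributor.
Setting this equal to 1: 1 + r = 6/1.6 = 3.7500.
So the minimum matching rate is r = 3.7500 − 1 = 2.750.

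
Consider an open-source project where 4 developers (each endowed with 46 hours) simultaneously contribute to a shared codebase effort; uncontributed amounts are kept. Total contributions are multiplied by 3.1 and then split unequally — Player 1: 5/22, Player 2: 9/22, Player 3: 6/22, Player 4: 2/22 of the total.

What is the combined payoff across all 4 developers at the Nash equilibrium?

Each unit j contributes comes back to j as 3.1 × (j's share), so j prefers to contribute only if that share exceeds 1/3.1 = 0.3226; otherwise keeping the unit dominates.
The only share above 0.3226 is Player 2's 9/22, contributing 46; the remaining 3 contribute 0. Total contributed: 46.
The shared codebase effort pays out 3.1 × 46 = 142.60 in total (split across the unequal shares, but the aggregate is all that matters for the group sum).
The 3 free-riders keep 46 each, adding 138. Group total = 138 + 142.60 = 280.60.

280.60 hours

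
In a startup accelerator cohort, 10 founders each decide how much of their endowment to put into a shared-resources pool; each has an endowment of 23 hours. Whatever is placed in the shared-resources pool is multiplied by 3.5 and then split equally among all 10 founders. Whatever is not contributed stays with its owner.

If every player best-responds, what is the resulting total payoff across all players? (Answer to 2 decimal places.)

230.00 hours

Each contributed unit returns 3.5/10 = 0.3500 to its contributor — below 1 — so contributing 0 is dominant for every player. At the Nash equilibrium everyone keeps their 23, and the group total is 10 × 23 = 230.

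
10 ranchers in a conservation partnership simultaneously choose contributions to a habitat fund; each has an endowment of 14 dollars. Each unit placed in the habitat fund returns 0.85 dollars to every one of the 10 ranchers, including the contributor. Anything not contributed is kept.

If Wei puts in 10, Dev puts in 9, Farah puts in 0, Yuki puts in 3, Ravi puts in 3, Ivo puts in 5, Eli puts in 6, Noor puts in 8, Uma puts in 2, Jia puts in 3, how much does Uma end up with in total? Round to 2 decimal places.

Total contributed: 10 + 9 + 0 + 3 + 3 + 5 + 6 + 8 + 2 + 3 = 49.
Each receives 0.85 × 49 = 41.65 from the habitat fund.
Uma keeps 14 − 2 = 12, so Uma's payoff is 12 + 41.65 = 53.65.

53.65 dollars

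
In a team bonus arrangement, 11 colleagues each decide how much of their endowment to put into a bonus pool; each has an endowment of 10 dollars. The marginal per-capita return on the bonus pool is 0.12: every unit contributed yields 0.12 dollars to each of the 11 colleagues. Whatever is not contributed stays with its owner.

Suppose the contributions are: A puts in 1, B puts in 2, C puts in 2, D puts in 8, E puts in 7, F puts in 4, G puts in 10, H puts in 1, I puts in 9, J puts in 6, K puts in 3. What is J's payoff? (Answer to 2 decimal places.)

10.36 dollars

Total contributed: 1 + 2 + 2 + 8 + 7 + 4 + 10 + 1 + 9 + 6 + 3 = 53.
Each receives 0.12 × 53 = 6.36 from the bonus pool.
J keeps 10 − 6 = 4, so J's payoff is 4 + 6.36 = 10.36.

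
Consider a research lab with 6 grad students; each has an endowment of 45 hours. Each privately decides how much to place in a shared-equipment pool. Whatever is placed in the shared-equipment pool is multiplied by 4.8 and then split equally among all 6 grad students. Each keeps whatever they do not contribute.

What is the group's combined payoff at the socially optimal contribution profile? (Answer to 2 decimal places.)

1296.00 hours

Each contributed unit returns 4.800 to the group as a whole (0.8000 to each of 6 players), which exceeds 1, so the social optimum is full contribution: group total = 4.800 × 270 = 1296.00.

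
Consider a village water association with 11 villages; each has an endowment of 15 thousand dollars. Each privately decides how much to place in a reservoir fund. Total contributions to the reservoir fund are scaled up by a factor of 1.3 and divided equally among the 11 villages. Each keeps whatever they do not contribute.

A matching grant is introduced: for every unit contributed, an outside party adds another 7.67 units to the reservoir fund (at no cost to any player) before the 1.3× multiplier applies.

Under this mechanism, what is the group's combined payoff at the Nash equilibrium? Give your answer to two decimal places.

1859.72 thousand dollars

Under the mechanism each unit contributed yields 1.3 × 8.67 / 11 = 1.0246 back to its contributor per unit of net cost, which exceeds 1, making full contribution the dominant choice for everyone.
At the Nash equilibrium everyone contributes 15. Group total payoff = 1.3 × 8.67 × 165 = 1859.72.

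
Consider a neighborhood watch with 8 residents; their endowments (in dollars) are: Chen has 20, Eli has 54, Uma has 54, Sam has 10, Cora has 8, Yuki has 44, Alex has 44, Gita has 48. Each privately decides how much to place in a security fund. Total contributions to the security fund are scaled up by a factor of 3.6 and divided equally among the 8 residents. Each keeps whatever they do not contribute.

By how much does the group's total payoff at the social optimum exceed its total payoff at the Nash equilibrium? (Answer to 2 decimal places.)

733.20 dollars

The private return per contributed unit is 3.6/8 = 0.4500 < 1 for every player regardless of endowment, so the Nash equilibrium is zero contribution and the group total is Σ E_j = 20 + 54 + 54 + 10 + 8 + 44 + 44 + 48 = 282.
Each contributed unit returns 3.600 to the group, so the social optimum is full contribution by everyone: group total = 3.600 × 282 = 1015.20.
Efficiency loss = (3.600 − 1) × 282 = 733.20.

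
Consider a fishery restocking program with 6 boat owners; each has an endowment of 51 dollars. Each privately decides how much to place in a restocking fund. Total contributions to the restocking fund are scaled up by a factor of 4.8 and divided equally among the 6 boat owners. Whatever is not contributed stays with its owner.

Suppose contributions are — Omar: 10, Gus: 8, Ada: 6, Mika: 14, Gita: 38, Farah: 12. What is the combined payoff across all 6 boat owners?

640.40 dollars

Total contributed: 10 + 8 + 6 + 14 + 38 + 12 = 88; total kept: 6 × 51 − 88 = 218.
The restocking fund pays out 4.8 × 88 = 422.40 in aggregate.
Group total = 218 + 422.40 = 640.40.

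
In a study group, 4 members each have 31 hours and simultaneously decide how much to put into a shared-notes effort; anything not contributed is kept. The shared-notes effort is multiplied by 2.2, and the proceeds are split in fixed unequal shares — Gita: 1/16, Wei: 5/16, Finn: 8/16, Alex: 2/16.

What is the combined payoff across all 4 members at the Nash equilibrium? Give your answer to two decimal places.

A player with share s gets back 2.2·s per unit contributed, so full contribution is dominant for anyone with s > 1/2.2 = 0.4545 and zero contribution is dominant for anyone below.
Finn alone (share 8/16) is above the threshold, contributing 31; the remaining 3 contribute 0. Total contributed: 31.
The shared-notes effort pays out 2.2 × 31 = 68.20 in total (split across the unequal shares, but the aggregate is all that matters for the group sum).
The 3 free-riders keep 31 each, adding 93. Group total = 93 + 68.20 = 161.20.

161.20 hours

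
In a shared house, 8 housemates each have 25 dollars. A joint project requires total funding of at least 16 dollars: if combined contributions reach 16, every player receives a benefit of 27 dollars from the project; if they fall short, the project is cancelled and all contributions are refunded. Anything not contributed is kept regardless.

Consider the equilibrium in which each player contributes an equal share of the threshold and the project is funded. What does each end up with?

50 dollars

Equal share of the threshold: 16/8 = 2.
At this profile no one gains by cutting their contribution: any cut drops the total below 16, the project is cancelled, contributions are refunded, and the deviator ends with 25, which is less than 25 − 2 + 27 = 50. Contributing more than 2 just wastes the excess. So contributing exactly 2 is a best response.
Each player's payoff: 25 − 2 + 27 = 50.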